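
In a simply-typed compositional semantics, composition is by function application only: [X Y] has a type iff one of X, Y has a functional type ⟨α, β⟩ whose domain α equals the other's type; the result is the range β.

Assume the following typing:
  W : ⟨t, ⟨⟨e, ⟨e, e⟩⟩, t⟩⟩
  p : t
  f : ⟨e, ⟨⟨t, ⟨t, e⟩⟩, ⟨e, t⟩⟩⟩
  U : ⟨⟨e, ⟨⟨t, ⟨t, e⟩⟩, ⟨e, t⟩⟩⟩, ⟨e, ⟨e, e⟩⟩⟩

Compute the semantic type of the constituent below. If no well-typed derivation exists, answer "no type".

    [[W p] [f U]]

t

[W p]: W is ⟨t, ⟨⟨e, ⟨e, e⟩⟩, t⟩⟩, p is t; result ⟨⟨e, ⟨e, e⟩⟩, t⟩.
[f U]: U is ⟨⟨e, ⟨⟨t, ⟨t, e⟩⟩, ⟨e, t⟩⟩⟩, ⟨e, ⟨e, e⟩⟩⟩, f is ⟨e, ⟨⟨t, ⟨t, e⟩⟩, ⟨e, t⟩⟩⟩; result ⟨e, ⟨e, e⟩⟩.
[[W p] [f U]]: [W p] is ⟨⟨e, ⟨e, e⟩⟩, t⟩, [f U] is ⟨e, ⟨e, e⟩⟩; result t.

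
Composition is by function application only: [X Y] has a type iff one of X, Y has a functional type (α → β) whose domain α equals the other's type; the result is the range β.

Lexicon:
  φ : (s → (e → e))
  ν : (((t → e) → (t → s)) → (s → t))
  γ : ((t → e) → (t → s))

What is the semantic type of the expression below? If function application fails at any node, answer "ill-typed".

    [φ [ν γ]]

ill-typed

At [ν γ], ν : (((t → e) → (t → s)) → (s → t)) takes γ : ((t → e) → (t → s)), giving (s → t).
[φ [ν γ]]: (s → (e → e)) with (s → t) — neither is a function whose domain matches the other; composition fails here.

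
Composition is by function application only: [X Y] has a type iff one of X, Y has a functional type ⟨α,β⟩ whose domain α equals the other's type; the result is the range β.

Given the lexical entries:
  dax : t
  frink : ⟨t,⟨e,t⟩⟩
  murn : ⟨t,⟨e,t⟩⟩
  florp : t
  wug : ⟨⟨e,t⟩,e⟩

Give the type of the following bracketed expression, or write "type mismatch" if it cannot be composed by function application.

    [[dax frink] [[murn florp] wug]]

t

[dax frink]: functor frink : ⟨t,⟨e,t⟩⟩, argument dax : t; result ⟨e,t⟩.
[murn florp]: functor murn : ⟨t,⟨e,t⟩⟩, argument florp : t; result ⟨e,t⟩.
[[murn florp] wug]: functor wug : ⟨⟨e,t⟩,e⟩, argument [murn florp] : ⟨e,t⟩; result e.
[[dax frink] [[murn florp] wug]]: functor [dax frink] : ⟨e,t⟩, argument [[murn florp] wug] : e; result t.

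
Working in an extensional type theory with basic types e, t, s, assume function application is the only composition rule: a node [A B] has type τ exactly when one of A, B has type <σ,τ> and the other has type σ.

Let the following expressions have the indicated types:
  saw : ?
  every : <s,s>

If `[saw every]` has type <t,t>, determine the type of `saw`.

For [saw every] to have type <t,t> with every of type <s,s>, saw must be the function: saw : <<s,s>,<t,t>>.

<<s,s>,<t,t>>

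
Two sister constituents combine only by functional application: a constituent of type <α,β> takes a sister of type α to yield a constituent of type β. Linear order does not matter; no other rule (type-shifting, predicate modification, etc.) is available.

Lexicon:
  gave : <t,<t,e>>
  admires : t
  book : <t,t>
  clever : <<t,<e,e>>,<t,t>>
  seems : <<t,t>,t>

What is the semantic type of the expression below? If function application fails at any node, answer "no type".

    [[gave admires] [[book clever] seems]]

[gave admires]: <t,<t,e>> applied to t yields <t,e>.
[book clever]: <t,t> with <<t,<e,e>>,<t,t>> — neither is a function whose domain matches the other; composition fails here.

no type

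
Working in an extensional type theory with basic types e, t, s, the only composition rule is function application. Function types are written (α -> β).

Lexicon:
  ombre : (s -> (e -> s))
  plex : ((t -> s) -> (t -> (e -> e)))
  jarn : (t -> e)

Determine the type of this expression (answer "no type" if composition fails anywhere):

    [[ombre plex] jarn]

no type

At [ombre plex]: neither (s -> (e -> s)) nor ((t -> s) -> (t -> (e -> e))) can take the other as argument; the node is ill-typed.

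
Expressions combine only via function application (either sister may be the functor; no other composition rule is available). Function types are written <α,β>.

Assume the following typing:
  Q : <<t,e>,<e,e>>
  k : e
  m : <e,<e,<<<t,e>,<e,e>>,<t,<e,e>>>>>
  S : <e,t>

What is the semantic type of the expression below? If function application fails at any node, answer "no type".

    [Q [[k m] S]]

no type

[k m]: <e,<e,<<<t,e>,<e,e>>,<t,<e,e>>>>> applied to e yields <e,<<<t,e>,<e,e>>,<t,<e,e>>>>.
[[k m] S]: <e,<<<t,e>,<e,e>>,<t,<e,e>>>> and <e,t> cannot combine by function application — type clash.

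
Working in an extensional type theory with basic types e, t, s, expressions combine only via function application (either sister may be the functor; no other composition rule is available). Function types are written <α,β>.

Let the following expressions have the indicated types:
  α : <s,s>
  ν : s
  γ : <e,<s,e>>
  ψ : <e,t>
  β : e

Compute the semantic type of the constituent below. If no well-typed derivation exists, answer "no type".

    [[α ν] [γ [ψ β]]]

[α ν] — α of type <s,s> combines with ν of type s: type s.
[ψ β] — ψ of type <e,t> combines with β of type e: type t.
[γ [ψ β]]: <e,<s,e>> and t cannot combine by function application — type clash.

no type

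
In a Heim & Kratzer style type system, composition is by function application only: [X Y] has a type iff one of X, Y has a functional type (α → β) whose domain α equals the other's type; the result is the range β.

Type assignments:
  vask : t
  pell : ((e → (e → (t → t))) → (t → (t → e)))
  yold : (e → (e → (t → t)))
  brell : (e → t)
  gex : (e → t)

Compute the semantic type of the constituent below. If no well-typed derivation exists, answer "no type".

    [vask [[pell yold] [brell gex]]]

At [pell yold], pell : ((e → (e → (t → t))) → (t → (t → e))) takes yold : (e → (e → (t → t))), giving (t → (t → e)).
At [brell gex]: neither (e → t) nor (e → t) can take the other as argument; the node is ill-typed.

no type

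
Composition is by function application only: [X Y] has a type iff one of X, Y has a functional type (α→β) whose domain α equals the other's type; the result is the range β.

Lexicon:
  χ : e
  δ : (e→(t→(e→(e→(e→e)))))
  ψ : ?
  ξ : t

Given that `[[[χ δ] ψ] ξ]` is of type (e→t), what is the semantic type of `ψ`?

For [[[χ δ] ψ] ξ] to have type (e→t) with ξ of type t, [[χ δ] ψ] must be the function: [[χ δ] ψ] : (t→(e→t)).
For [[χ δ] ψ] to have type (t→(e→t)) with [χ δ] of type (t→(e→(e→(e→e)))), ψ must be the function: ψ : ((t→(e→(e→(e→e))))→(t→(e→t))).

((t→(e→(e→(e→e))))→(t→(e→t)))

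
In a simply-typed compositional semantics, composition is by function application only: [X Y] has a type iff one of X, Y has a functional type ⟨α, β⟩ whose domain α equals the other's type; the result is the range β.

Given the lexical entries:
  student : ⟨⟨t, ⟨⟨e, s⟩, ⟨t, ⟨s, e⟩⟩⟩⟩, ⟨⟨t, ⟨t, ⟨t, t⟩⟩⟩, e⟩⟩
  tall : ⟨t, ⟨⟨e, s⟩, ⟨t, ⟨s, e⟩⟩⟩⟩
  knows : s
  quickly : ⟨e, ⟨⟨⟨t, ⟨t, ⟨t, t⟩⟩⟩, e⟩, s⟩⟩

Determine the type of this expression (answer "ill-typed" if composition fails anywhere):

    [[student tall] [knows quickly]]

ill-typed

[student tall]: ⟨⟨t, ⟨⟨e, s⟩, ⟨t, ⟨s, e⟩⟩⟩⟩, ⟨⟨t, ⟨t, ⟨t, t⟩⟩⟩, e⟩⟩ applied to ⟨t, ⟨⟨e, s⟩, ⟨t, ⟨s, e⟩⟩⟩⟩ yields ⟨⟨t, ⟨t, ⟨t, t⟩⟩⟩, e⟩.
[knows quickly]: s with ⟨e, ⟨⟨⟨t, ⟨t, ⟨t, t⟩⟩⟩, e⟩, s⟩⟩ — neither is a function whose domain matches the other; composition fails here.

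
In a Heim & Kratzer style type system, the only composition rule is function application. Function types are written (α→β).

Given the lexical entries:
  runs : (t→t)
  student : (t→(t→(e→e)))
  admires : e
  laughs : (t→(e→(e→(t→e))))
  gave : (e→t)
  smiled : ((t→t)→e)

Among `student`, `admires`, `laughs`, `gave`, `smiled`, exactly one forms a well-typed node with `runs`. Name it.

student : (t→(t→(e→e))) — does not combine with runs.
admires : e — does not combine with runs.
laughs : (t→(e→(e→(t→e)))) — does not combine with runs.
gave : (e→t) — does not combine with runs.
smiled — combines: smiled : ((t→t)→e) takes runs : (t→t) as argument, giving e.

smiled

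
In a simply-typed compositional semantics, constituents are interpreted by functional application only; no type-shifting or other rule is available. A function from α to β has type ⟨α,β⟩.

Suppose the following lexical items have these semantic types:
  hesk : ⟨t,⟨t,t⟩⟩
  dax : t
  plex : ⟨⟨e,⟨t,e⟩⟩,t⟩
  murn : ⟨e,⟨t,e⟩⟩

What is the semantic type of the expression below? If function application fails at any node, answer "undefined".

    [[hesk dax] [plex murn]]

At [hesk dax], hesk : ⟨t,⟨t,t⟩⟩ takes dax : t, giving ⟨t,t⟩.
At [plex murn], plex : ⟨⟨e,⟨t,e⟩⟩,t⟩ takes murn : ⟨e,⟨t,e⟩⟩, giving t.
At [[hesk dax] [plex murn]], [hesk dax] : ⟨t,t⟩ takes [plex murn] : t, giving t.

t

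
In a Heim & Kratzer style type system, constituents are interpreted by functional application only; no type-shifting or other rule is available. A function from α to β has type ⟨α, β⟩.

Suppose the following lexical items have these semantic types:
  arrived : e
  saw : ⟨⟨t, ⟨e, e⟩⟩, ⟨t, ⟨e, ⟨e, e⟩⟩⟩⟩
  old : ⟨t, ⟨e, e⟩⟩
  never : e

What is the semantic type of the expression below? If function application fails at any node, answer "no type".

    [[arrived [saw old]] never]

no type

[saw old]: functor saw : ⟨⟨t, ⟨e, e⟩⟩, ⟨t, ⟨e, ⟨e, e⟩⟩⟩⟩, argument old : ⟨t, ⟨e, e⟩⟩; result ⟨t, ⟨e, ⟨e, e⟩⟩⟩.
At [arrived [saw old]]: neither e nor ⟨t, ⟨e, ⟨e, e⟩⟩⟩ can take the other as argument; the node is ill-typed.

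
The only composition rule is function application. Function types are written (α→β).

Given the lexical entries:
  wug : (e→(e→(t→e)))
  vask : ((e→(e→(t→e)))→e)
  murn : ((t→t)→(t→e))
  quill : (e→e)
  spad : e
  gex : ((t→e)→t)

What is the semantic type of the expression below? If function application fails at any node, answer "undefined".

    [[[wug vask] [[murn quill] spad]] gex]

undefined

[wug vask]: ((e→(e→(t→e)))→e) applied to (e→(e→(t→e))) yields e.
[murn quill]: ((t→t)→(t→e)) and (e→e) cannot combine by function application — type clash.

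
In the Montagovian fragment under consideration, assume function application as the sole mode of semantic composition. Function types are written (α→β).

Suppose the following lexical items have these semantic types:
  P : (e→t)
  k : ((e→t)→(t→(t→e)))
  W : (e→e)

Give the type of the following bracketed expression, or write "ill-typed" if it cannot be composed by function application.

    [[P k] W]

ill-typed

At [P k], k : ((e→t)→(t→(t→e))) takes P : (e→t), giving (t→(t→e)).
[[P k] W]: (t→(t→e)) and (e→e) cannot combine by function application — type clash.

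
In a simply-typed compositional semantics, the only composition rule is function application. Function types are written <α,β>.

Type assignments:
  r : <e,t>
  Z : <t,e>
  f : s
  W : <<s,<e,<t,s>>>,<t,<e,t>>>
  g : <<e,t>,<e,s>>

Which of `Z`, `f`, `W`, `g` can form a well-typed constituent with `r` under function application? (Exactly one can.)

Z : <t,e> — no; r wants e, and Z wants t.
f : s — no; r wants e, and f wants nothing (atomic).
W : <<s,<e,<t,s>>>,<t,<e,t>>> — no; r wants e, and W wants <s,<e,<t,s>>>.
g — combines: g : <<e,t>,<e,s>> takes r : <e,t> as argument, giving <e,s>.

g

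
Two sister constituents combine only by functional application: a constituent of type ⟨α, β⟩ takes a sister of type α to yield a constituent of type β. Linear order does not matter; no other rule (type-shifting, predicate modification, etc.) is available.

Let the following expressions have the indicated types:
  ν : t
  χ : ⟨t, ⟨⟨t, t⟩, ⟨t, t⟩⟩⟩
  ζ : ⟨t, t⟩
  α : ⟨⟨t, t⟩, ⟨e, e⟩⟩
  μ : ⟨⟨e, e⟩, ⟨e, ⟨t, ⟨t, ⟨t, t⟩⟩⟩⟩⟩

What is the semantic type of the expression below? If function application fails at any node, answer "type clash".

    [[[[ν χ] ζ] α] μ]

[ν χ]: ⟨t, ⟨⟨t, t⟩, ⟨t, t⟩⟩⟩ applied to t yields ⟨⟨t, t⟩, ⟨t, t⟩⟩.
[[ν χ] ζ]: ⟨⟨t, t⟩, ⟨t, t⟩⟩ applied to ⟨t, t⟩ yields ⟨t, t⟩.
[[[ν χ] ζ] α]: ⟨⟨t, t⟩, ⟨e, e⟩⟩ applied to ⟨t, t⟩ yields ⟨e, e⟩.
[[[[ν χ] ζ] α] μ]: ⟨⟨e, e⟩, ⟨e, ⟨t, ⟨t, ⟨t, t⟩⟩⟩⟩⟩ applied to ⟨e, e⟩ yields ⟨e, ⟨t, ⟨t, ⟨t, t⟩⟩⟩⟩.

⟨e, ⟨t, ⟨t, ⟨t, t⟩⟩⟩⟩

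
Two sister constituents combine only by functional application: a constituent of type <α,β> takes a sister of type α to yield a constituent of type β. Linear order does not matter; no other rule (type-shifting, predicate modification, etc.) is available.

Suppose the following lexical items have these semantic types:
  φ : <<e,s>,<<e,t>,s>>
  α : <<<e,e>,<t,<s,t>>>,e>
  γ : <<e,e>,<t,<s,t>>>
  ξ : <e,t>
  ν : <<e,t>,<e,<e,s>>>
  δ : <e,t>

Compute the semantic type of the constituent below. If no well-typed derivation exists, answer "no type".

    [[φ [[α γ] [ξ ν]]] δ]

[α γ]: <<<e,e>,<t,<s,t>>>,e> applied to <<e,e>,<t,<s,t>>> yields e.
[ξ ν]: <<e,t>,<e,<e,s>>> applied to <e,t> yields <e,<e,s>>.
[[α γ] [ξ ν]]: <e,<e,s>> applied to e yields <e,s>.
[φ [[α γ] [ξ ν]]]: <<e,s>,<<e,t>,s>> applied to <e,s> yields <<e,t>,s>.
[[φ [[α γ] [ξ ν]]] δ]: <<e,t>,s> applied to <e,t> yields s.

s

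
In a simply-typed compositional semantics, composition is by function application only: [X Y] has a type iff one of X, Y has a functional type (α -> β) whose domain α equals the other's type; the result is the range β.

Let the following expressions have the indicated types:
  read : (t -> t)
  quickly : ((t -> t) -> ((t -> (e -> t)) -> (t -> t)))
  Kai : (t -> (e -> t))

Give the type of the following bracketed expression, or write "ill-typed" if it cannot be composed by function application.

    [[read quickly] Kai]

At [read quickly], quickly : ((t -> t) -> ((t -> (e -> t)) -> (t -> t))) takes read : (t -> t), giving ((t -> (e -> t)) -> (t -> t)).
At [[read quickly] Kai], [read quickly] : ((t -> (e -> t)) -> (t -> t)) takes Kai : (t -> (e -> t)), giving (t -> t).

(t -> t)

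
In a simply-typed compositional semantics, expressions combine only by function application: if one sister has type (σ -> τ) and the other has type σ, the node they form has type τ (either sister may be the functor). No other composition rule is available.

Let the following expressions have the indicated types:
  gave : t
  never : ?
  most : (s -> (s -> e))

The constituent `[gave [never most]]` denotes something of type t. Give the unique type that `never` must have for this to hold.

((s -> (s -> e)) -> (t -> t))

[gave [never most]] is required to be t. gave : t cannot yield t as functor, so [never most] : (t -> t).
[never most] is required to be (t -> t). most : (s -> (s -> e)) cannot yield (t -> t) as functor, so never : ((s -> (s -> e)) -> (t -> t)).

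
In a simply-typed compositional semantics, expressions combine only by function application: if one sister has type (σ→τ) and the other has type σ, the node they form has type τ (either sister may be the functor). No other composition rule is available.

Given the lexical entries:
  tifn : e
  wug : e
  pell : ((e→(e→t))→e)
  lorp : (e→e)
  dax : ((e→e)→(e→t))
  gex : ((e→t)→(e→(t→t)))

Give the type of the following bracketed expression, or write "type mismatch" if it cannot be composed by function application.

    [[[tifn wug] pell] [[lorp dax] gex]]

[tifn wug]: e with e — neither is a function whose domain matches the other; composition fails here.

type mismatch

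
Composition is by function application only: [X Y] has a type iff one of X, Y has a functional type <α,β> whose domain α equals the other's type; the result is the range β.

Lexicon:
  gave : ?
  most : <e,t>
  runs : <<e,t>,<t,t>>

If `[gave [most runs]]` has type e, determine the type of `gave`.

At [gave [most runs]] (required: e): [most runs] is <t,t>, which is not a function with range e; hence gave is the functor — type <<t,t>,e>.

<<t,t>,e>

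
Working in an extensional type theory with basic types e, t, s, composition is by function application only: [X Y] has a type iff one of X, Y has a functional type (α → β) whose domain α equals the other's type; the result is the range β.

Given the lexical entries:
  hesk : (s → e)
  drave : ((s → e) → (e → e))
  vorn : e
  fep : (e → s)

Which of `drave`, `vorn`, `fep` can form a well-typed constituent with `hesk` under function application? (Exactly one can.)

drave — combines: drave : ((s → e) → (e → e)) takes hesk : (s → e) as argument, giving (e → e).
vorn : e — no; hesk wants s, and vorn wants nothing (atomic).
fep : (e → s) — no; hesk wants s, and fep wants e.

drave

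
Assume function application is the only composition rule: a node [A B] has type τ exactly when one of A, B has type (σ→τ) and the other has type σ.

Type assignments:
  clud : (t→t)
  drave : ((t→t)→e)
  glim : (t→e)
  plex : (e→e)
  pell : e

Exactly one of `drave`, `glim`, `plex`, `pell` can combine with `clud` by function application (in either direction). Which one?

drave

drave — combines: drave : ((t→t)→e) takes clud : (t→t) as argument, giving e.
glim : (t→e) — does not combine with clud.
plex : (e→e) — does not combine with clud.
pell : e — does not combine with clud.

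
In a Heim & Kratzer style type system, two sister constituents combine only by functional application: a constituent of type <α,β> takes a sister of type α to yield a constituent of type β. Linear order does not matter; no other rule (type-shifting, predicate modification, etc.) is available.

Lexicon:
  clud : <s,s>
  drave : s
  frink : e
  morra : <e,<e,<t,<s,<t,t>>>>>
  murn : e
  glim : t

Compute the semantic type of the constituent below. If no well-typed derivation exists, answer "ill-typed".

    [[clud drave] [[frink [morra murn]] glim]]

[clud drave] — clud of type <s,s> combines with drave of type s: type s.
[morra murn] — morra of type <e,<e,<t,<s,<t,t>>>>> combines with murn of type e: type <e,<t,<s,<t,t>>>>.
[frink [morra murn]] — [morra murn] of type <e,<t,<s,<t,t>>>> combines with frink of type e: type <t,<s,<t,t>>>.
[[frink [morra murn]] glim] — [frink [morra murn]] of type <t,<s,<t,t>>> combines with glim of type t: type <s,<t,t>>.
[[clud drave] [[frink [morra murn]] glim]] — [[frink [morra murn]] glim] of type <s,<t,t>> combines with [clud drave] of type s: type <t,t>.

<t,t>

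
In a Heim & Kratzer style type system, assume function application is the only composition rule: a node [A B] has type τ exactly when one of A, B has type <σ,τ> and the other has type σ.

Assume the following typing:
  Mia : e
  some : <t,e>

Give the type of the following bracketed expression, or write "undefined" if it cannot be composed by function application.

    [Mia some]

undefined

At [Mia some]: neither e nor <t,e> can take the other as argument; the node is ill-typed.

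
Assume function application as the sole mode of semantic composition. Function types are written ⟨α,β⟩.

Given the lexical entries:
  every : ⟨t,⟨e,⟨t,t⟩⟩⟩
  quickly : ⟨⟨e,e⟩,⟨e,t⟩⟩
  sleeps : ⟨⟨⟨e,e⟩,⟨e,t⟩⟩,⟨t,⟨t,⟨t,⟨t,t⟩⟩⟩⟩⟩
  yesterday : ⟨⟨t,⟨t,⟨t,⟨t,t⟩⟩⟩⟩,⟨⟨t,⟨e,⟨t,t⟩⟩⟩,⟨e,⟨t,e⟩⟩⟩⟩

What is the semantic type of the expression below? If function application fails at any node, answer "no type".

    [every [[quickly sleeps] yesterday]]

[quickly sleeps]: ⟨⟨⟨e,e⟩,⟨e,t⟩⟩,⟨t,⟨t,⟨t,⟨t,t⟩⟩⟩⟩⟩ applied to ⟨⟨e,e⟩,⟨e,t⟩⟩ yields ⟨t,⟨t,⟨t,⟨t,t⟩⟩⟩⟩.
[[quickly sleeps] yesterday]: ⟨⟨t,⟨t,⟨t,⟨t,t⟩⟩⟩⟩,⟨⟨t,⟨e,⟨t,t⟩⟩⟩,⟨e,⟨t,e⟩⟩⟩⟩ applied to ⟨t,⟨t,⟨t,⟨t,t⟩⟩⟩⟩ yields ⟨⟨t,⟨e,⟨t,t⟩⟩⟩,⟨e,⟨t,e⟩⟩⟩.
[every [[quickly sleeps] yesterday]]: ⟨⟨t,⟨e,⟨t,t⟩⟩⟩,⟨e,⟨t,e⟩⟩⟩ applied to ⟨t,⟨e,⟨t,t⟩⟩⟩ yields ⟨e,⟨t,e⟩⟩.

⟨e,⟨t,e⟩⟩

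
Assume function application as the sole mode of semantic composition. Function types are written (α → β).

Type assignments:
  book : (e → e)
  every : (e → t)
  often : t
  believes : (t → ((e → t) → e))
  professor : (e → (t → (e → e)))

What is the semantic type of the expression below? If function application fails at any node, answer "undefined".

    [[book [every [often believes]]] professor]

[often believes] — believes of type (t → ((e → t) → e)) combines with often of type t: type ((e → t) → e).
[every [often believes]] — [often believes] of type ((e → t) → e) combines with every of type (e → t): type e.
[book [every [often believes]]] — book of type (e → e) combines with [every [often believes]] of type e: type e.
[[book [every [often believes]]] professor] — professor of type (e → (t → (e → e))) combines with [book [every [often believes]]] of type e: type (t → (e → e)).

(t → (e → e))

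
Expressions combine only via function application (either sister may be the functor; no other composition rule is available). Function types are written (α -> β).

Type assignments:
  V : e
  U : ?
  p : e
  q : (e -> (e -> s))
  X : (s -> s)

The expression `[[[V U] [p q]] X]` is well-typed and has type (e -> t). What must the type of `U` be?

At [[[V U] [p q]] X] (required: (e -> t)): X is (s -> s), which is not a function with range (e -> t); hence [[V U] [p q]] is the functor — type ((s -> s) -> (e -> t)).
At [[V U] [p q]] (required: ((s -> s) -> (e -> t))): [p q] is (e -> s), which is not a function with range ((s -> s) -> (e -> t)); hence [V U] is the functor — type ((e -> s) -> ((s -> s) -> (e -> t))).
At [V U] (required: ((e -> s) -> ((s -> s) -> (e -> t)))): V is e, which is not a function with range ((e -> s) -> ((s -> s) -> (e -> t))); hence U is the functor — type (e -> ((e -> s) -> ((s -> s) -> (e -> t)))).

(e -> ((e -> s) -> ((s -> s) -> (e -> t))))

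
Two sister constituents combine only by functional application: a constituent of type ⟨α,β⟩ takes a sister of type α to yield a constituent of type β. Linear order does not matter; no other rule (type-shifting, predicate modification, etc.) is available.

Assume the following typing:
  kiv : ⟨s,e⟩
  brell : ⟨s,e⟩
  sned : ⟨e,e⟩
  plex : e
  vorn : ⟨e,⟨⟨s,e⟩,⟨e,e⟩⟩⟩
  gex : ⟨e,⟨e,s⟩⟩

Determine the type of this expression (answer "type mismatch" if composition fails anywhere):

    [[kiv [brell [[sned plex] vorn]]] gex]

type mismatch

[sned plex]: sned is ⟨e,e⟩, plex is e; result e.
[[sned plex] vorn]: vorn is ⟨e,⟨⟨s,e⟩,⟨e,e⟩⟩⟩, [sned plex] is e; result ⟨⟨s,e⟩,⟨e,e⟩⟩.
[brell [[sned plex] vorn]]: [[sned plex] vorn] is ⟨⟨s,e⟩,⟨e,e⟩⟩, brell is ⟨s,e⟩; result ⟨e,e⟩.
At [kiv [brell [[sned plex] vorn]]]: neither ⟨s,e⟩ nor ⟨e,e⟩ can take the other as argument; the node is ill-typed.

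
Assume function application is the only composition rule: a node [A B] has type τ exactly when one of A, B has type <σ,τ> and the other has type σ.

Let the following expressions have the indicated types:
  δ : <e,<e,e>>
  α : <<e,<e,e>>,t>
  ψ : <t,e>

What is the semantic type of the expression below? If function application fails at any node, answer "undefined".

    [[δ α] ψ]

[δ α] — α of type <<e,<e,e>>,t> combines with δ of type <e,<e,e>>: type t.
[[δ α] ψ] — ψ of type <t,e> combines with [δ α] of type t: type e.

e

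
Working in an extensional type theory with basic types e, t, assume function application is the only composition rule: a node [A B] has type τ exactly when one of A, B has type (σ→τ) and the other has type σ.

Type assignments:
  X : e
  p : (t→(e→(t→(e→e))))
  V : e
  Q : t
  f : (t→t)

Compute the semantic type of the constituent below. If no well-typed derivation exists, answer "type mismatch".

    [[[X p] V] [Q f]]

[X p]: e with (t→(e→(t→(e→e)))) — neither is a function whose domain matches the other; composition fails here.

type mismatch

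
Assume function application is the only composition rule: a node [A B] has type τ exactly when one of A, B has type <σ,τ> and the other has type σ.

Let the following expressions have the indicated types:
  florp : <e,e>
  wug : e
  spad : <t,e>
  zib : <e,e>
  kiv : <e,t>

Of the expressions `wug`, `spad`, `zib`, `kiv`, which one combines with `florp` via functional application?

wug — combines: florp : <e,e> takes wug : e as argument, giving e.
spad : <t,e> — neither side's domain matches the other.
zib : <e,e> — neither side's domain matches the other.
kiv : <e,t> — neither side's domain matches the other.

wug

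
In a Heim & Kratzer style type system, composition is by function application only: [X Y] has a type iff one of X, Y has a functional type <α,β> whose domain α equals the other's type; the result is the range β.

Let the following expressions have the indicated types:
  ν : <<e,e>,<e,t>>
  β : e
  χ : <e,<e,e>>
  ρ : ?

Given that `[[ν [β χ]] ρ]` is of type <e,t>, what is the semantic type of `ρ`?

<<e,t>,<e,t>>

[[ν [β χ]] ρ] must have type <e,t>. The sister [ν [β χ]] has type <e,t>; that is not a function onto <e,t>, so ρ must be the functor, of type <<e,t>,<e,t>>.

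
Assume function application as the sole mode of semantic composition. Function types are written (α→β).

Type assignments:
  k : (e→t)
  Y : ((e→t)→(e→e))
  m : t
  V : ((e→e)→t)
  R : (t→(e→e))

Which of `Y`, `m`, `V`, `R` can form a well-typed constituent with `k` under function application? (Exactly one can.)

Y — combines: Y : ((e→t)→(e→e)) takes k : (e→t) as argument, giving (e→e).
m : t — neither side's domain matches the other.
V : ((e→e)→t) — neither side's domain matches the other.
R : (t→(e→e)) — neither side's domain matches the other.

Y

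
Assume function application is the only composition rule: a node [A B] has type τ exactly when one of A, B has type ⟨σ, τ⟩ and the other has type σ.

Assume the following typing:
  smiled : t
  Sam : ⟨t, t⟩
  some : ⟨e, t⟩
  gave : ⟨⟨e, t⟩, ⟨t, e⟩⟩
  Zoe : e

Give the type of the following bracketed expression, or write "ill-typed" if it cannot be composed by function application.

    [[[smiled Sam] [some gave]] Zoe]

[smiled Sam]: ⟨t, t⟩ applied to t yields t.
[some gave]: ⟨⟨e, t⟩, ⟨t, e⟩⟩ applied to ⟨e, t⟩ yields ⟨t, e⟩.
[[smiled Sam] [some gave]]: ⟨t, e⟩ applied to t yields e.
[[[smiled Sam] [some gave]] Zoe]: e and e cannot combine by function application — type clash.

ill-typed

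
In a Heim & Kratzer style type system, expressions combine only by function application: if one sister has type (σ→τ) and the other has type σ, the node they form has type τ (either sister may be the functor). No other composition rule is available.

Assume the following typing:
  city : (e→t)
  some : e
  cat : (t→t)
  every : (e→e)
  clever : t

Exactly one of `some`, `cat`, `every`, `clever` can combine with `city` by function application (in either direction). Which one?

some — combines: city : (e→t) takes some : e as argument, giving t.
cat : (t→t) — neither side's domain matches the other.
every : (e→e) — neither side's domain matches the other.
clever : t — neither side's domain matches the other.

some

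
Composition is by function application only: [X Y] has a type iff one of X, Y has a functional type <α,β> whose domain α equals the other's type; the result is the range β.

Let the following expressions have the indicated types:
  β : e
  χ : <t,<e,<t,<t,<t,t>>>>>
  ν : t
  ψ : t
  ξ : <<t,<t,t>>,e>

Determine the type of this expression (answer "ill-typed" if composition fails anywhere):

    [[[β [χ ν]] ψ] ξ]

e

At [χ ν], χ : <t,<e,<t,<t,<t,t>>>>> takes ν : t, giving <e,<t,<t,<t,t>>>>.
At [β [χ ν]], [χ ν] : <e,<t,<t,<t,t>>>> takes β : e, giving <t,<t,<t,t>>>.
At [[β [χ ν]] ψ], [β [χ ν]] : <t,<t,<t,t>>> takes ψ : t, giving <t,<t,t>>.
At [[[β [χ ν]] ψ] ξ], ξ : <<t,<t,t>>,e> takes [[β [χ ν]] ψ] : <t,<t,t>>, giving e.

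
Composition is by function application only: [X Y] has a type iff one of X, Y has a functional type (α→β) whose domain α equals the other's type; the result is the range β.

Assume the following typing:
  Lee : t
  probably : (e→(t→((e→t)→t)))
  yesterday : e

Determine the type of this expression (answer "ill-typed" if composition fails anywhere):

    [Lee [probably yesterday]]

At [probably yesterday], probably : (e→(t→((e→t)→t))) takes yesterday : e, giving (t→((e→t)→t)).
At [Lee [probably yesterday]], [probably yesterday] : (t→((e→t)→t)) takes Lee : t, giving ((e→t)→t).

((e→t)→t)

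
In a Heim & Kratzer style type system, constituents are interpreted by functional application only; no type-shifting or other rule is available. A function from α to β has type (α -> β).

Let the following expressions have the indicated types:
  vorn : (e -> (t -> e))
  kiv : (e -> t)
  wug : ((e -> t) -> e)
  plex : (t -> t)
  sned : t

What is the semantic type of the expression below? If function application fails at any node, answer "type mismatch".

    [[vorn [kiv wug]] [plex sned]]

[kiv wug]: wug is ((e -> t) -> e), kiv is (e -> t); result e.
[vorn [kiv wug]]: vorn is (e -> (t -> e)), [kiv wug] is e; result (t -> e).
[plex sned]: plex is (t -> t), sned is t; result t.
[[vorn [kiv wug]] [plex sned]]: [vorn [kiv wug]] is (t -> e), [plex sned] is t; result e.

e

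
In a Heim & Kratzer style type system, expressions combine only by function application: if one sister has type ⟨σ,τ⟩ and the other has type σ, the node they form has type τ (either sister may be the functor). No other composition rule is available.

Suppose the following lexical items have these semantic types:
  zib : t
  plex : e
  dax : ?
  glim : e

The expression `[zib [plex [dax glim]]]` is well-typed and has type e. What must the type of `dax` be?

[zib [plex [dax glim]]] is required to be e. zib : t cannot yield e as functor, so [plex [dax glim]] : ⟨t,e⟩.
[plex [dax glim]] is required to be ⟨t,e⟩. plex : e cannot yield ⟨t,e⟩ as functor, so [dax glim] : ⟨e,⟨t,e⟩⟩.
[dax glim] is required to be ⟨e,⟨t,e⟩⟩. glim : e cannot yield ⟨e,⟨t,e⟩⟩ as functor, so dax : ⟨e,⟨e,⟨t,e⟩⟩⟩.

⟨e,⟨e,⟨t,e⟩⟩⟩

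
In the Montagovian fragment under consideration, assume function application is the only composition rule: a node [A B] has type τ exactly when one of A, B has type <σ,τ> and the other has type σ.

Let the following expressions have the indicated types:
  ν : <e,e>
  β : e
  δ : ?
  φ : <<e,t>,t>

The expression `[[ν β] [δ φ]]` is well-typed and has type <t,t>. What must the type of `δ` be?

<<<e,t>,t>,<e,<t,t>>>

[[ν β] [δ φ]] is required to be <t,t>. [ν β] : e cannot yield <t,t> as functor, so [δ φ] : <e,<t,t>>.
[δ φ] is required to be <e,<t,t>>. φ : <<e,t>,t> cannot yield <e,<t,t>> as functor, so δ : <<<e,t>,t>,<e,<t,t>>>.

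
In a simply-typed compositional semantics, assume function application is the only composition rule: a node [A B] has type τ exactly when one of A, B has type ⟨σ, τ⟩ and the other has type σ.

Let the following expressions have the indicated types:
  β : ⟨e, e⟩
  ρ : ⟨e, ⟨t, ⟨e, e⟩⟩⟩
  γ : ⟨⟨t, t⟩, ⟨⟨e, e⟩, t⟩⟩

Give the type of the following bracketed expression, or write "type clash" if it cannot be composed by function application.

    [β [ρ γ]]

At [ρ γ]: neither ⟨e, ⟨t, ⟨e, e⟩⟩⟩ nor ⟨⟨t, t⟩, ⟨⟨e, e⟩, t⟩⟩ can take the other as argument; the node is ill-typed.

type clash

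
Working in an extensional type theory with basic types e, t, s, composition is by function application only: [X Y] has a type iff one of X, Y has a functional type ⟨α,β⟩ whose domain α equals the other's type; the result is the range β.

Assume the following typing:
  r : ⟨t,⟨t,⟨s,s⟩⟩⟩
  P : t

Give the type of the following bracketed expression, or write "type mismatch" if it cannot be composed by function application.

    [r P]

⟨t,⟨s,s⟩⟩

At [r P], r : ⟨t,⟨t,⟨s,s⟩⟩⟩ takes P : t, giving ⟨t,⟨s,s⟩⟩.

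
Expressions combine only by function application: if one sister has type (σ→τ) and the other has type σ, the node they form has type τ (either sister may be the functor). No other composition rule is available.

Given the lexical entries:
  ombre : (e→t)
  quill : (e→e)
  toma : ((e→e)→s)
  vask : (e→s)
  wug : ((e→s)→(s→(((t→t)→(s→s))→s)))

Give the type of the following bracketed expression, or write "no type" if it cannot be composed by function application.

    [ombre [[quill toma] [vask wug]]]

no type

[quill toma]: functor toma : ((e→e)→s), argument quill : (e→e); result s.
[vask wug]: functor wug : ((e→s)→(s→(((t→t)→(s→s))→s))), argument vask : (e→s); result (s→(((t→t)→(s→s))→s)).
[[quill toma] [vask wug]]: functor [vask wug] : (s→(((t→t)→(s→s))→s)), argument [quill toma] : s; result (((t→t)→(s→s))→s).
[ombre [[quill toma] [vask wug]]]: (e→t) and (((t→t)→(s→s))→s) cannot combine by function application — type clash.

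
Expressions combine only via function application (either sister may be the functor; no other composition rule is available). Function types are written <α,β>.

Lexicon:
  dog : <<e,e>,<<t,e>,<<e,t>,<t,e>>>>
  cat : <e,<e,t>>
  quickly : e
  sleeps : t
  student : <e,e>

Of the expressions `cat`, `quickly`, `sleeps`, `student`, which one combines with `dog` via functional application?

cat : <e,<e,t>> — does not combine with dog.
quickly : e — does not combine with dog.
sleeps : t — does not combine with dog.
student — combines: dog : <<e,e>,<<t,e>,<<e,t>,<t,e>>>> takes student : <e,e> as argument, giving <<t,e>,<<e,t>,<t,e>>>.

student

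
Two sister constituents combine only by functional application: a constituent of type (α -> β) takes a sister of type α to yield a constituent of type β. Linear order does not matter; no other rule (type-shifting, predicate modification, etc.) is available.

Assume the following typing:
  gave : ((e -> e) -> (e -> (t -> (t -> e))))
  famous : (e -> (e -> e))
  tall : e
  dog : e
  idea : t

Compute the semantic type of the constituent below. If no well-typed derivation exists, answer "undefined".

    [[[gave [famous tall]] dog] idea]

(t -> e)

[famous tall]: famous is (e -> (e -> e)), tall is e; result (e -> e).
[gave [famous tall]]: gave is ((e -> e) -> (e -> (t -> (t -> e)))), [famous tall] is (e -> e); result (e -> (t -> (t -> e))).
[[gave [famous tall]] dog]: [gave [famous tall]] is (e -> (t -> (t -> e))), dog is e; result (t -> (t -> e)).
[[[gave [famous tall]] dog] idea]: [[gave [famous tall]] dog] is (t -> (t -> e)), idea is t; result (t -> e).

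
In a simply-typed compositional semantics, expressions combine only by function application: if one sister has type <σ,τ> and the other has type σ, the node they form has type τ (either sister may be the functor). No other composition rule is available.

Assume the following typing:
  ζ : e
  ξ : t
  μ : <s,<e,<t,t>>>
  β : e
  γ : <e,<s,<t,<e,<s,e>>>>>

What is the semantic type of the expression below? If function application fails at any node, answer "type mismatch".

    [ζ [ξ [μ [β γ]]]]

type mismatch

[β γ] — γ of type <e,<s,<t,<e,<s,e>>>>> combines with β of type e: type <s,<t,<e,<s,e>>>>.
At [μ [β γ]]: neither <s,<e,<t,t>>> nor <s,<t,<e,<s,e>>>> can take the other as argument; the node is ill-typed.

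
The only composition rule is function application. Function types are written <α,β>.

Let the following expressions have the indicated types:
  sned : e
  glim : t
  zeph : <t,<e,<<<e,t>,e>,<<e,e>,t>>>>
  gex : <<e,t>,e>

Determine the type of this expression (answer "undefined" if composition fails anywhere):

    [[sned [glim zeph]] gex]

<<e,e>,t>

At [glim zeph], zeph : <t,<e,<<<e,t>,e>,<<e,e>,t>>>> takes glim : t, giving <e,<<<e,t>,e>,<<e,e>,t>>>.
At [sned [glim zeph]], [glim zeph] : <e,<<<e,t>,e>,<<e,e>,t>>> takes sned : e, giving <<<e,t>,e>,<<e,e>,t>>.
At [[sned [glim zeph]] gex], [sned [glim zeph]] : <<<e,t>,e>,<<e,e>,t>> takes gex : <<e,t>,e>, giving <<e,e>,t>.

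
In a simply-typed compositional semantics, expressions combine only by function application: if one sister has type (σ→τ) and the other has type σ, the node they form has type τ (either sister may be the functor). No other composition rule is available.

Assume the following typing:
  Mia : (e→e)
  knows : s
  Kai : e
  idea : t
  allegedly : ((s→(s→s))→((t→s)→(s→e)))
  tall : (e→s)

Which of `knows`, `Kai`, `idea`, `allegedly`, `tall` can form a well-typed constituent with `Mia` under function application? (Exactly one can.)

knows : s — no; Mia wants e, and knows wants nothing (atomic).
Kai — combines: Mia : (e→e) takes Kai : e as argument, giving e.
idea : t — no; Mia wants e, and idea wants nothing (atomic).
allegedly : ((s→(s→s))→((t→s)→(s→e))) — no; Mia wants e, and allegedly wants (s→(s→s)).
tall : (e→s) — no; Mia wants e, and tall wants e.

Kai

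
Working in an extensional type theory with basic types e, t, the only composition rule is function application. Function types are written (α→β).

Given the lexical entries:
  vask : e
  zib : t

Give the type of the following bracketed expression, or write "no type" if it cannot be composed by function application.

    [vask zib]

At [vask zib]: neither e nor t can take the other as argument; the node is ill-typed.

no type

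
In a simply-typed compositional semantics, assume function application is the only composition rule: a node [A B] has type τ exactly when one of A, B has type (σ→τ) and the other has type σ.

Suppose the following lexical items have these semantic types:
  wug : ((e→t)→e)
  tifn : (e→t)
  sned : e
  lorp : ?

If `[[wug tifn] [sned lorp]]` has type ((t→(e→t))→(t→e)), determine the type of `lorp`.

[[wug tifn] [sned lorp]] must have type ((t→(e→t))→(t→e)). The sister [wug tifn] has type e; that is not a function onto ((t→(e→t))→(t→e)), so [sned lorp] must be the functor, of type (e→((t→(e→t))→(t→e))).
[sned lorp] must have type (e→((t→(e→t))→(t→e))). The sister sned has type e; that is not a function onto (e→((t→(e→t))→(t→e))), so lorp must be the functor, of type (e→(e→((t→(e→t))→(t→e)))).

(e→(e→((t→(e→t))→(t→e))))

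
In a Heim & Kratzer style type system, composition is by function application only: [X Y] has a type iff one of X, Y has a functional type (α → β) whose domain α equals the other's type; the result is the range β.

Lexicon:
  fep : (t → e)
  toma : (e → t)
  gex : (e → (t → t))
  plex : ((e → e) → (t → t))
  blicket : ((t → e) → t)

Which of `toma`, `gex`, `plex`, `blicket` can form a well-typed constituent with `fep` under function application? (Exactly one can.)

blicket

toma : (e → t) — neither side's domain matches the other.
gex : (e → (t → t)) — neither side's domain matches the other.
plex : ((e → e) → (t → t)) — neither side's domain matches the other.
blicket — combines: blicket : ((t → e) → t) takes fep : (t → e) as argument, giving t.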